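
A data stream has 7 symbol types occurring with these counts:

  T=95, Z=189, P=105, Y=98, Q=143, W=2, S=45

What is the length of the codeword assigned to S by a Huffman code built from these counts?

4

Huffman merges, smallest pair first:
merge W(2) and S(45): 47
merge 47 and T(95): 142
merge Y(98) and P(105): 203
merge 142 and Q(143): 285
merge Z(189) and 203: 392
merge 285 and 392: 677
The subtree containing S is merged 4 times, so code length = 4.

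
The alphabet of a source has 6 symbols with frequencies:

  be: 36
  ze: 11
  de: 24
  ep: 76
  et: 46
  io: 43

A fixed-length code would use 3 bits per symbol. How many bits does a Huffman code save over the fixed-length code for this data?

130

Fixed-length: 3 bits × 236 symbols = 708 bits.
Huffman merges:
merge ze(11) and de(24): 35
merge 35 and be(36): 71
merge io(43) and et(46): 89
merge 71 and ep(76): 147
merge 89 and 147: 236
Huffman total = 35 + 71 + 89 + 147 + 236 = 578 bits.
Saving = 708 − 578 = 130 bits.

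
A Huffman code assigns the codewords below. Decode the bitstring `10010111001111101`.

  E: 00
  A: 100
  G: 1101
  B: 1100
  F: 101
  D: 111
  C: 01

Read left to right; each codeword is recognised as soon as it completes (prefix code):
  100→A | 101→F | 1100→B | 111→D | 1101→G
Decoded message: AFBDG

AFBDG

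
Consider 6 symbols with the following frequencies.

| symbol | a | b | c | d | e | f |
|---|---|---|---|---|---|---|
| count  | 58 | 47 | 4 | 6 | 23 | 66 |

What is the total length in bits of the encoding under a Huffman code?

451

Greedily combine the two least-frequent nodes:
c(4) + d(6) → 10
10 + e(23) → 33
33 + b(47) → 80
a(58) + f(66) → 124
80 + 124 → 204
Total encoded bits = sum of merged weights = 10 + 33 + 80 + 124 + 204 = 451.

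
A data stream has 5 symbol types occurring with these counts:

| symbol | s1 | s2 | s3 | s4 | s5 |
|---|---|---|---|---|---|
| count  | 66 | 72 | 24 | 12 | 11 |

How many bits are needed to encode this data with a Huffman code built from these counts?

Merge the two smallest weights repeatedly:
combine s5(11), s4(12) → 23
combine 23, s3(24) → 47
combine 47, s1(66) → 113
combine s2(72), 113 → 185
Each symbol's bit-cost is frequency × depth; summing gives 368 bits (equivalently 23 + 47 + 113 + 185).

368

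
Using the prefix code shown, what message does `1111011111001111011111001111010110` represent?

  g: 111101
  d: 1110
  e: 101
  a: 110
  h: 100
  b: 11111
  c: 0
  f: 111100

Read left to right; each codeword is recognised as soon as it completes (prefix code):
  111101→g | 111100→f | 111101→g | 111100→f | 111101→g | 0→c | 110→a
Decoded message: gfgfgca

gfgfgca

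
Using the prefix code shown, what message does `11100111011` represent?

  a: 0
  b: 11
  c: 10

bcabcb

Read left to right; each codeword is recognised as soon as it completes (prefix code):
  11→b | 10→c | 0→a | 11→b | 10→c | 11→b
Decoded message: bcabcb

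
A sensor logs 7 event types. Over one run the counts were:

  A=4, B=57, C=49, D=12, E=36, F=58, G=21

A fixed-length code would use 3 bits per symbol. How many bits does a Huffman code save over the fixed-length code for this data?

111

Fixed-length: 3 bits × 237 symbols = 711 bits.
Huffman merges:
A(4) + D(12) → 16
16 + G(21) → 37
E(36) + 37 → 73
C(49) + B(57) → 106
F(58) + 73 → 131
106 + 131 → 237
Huffman total = 16 + 37 + 73 + 106 + 131 + 237 = 600 bits.
Saving = 711 − 600 = 111 bits.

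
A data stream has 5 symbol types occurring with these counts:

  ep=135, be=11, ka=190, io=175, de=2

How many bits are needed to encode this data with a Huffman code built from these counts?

997

Greedily combine the two least-frequent nodes:
de(2) + be(11) → 13
13 + ep(135) → 148
148 + io(175) → 323
ka(190) + 323 → 513
Total encoded bits = sum of merged weights = 13 + 148 + 323 + 513 = 997.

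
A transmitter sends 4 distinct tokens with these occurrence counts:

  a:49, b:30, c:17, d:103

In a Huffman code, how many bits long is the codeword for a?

2

Repeatedly merge the two smallest:
merge c(17) and b(30): 47
merge 47 and a(49): 96
merge 96 and d(103): 199
a sits 2 levels below the root, so its codeword is 2 bits.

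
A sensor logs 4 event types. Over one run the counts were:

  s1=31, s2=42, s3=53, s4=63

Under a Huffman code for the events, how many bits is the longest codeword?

2

Merge the two lowest-weight nodes at each step:
s1(31) + s2(42) → 73
s3(53) + s4(63) → 116
73 + 116 → 189
The first pair merged (s1, s2) ends up deepest, at depth 2.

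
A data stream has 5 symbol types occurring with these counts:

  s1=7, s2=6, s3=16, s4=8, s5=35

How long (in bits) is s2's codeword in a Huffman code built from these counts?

4

Repeatedly merge the two smallest:
combine s2(6), s1(7) → 13
combine s4(8), 13 → 21
combine s3(16), 21 → 37
combine s5(35), 37 → 72
s2's leaf is at depth 4, giving a 4-bit codeword.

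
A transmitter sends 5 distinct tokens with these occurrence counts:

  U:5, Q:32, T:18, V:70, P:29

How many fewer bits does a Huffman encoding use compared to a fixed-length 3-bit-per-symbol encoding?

149

Fixed-length: 3 bits × 154 symbols = 462 bits.
Huffman merges:
combine U(5), T(18) → 23
combine 23, P(29) → 52
combine Q(32), 52 → 84
combine V(70), 84 → 154
Huffman total = 23 + 52 + 84 + 154 = 313 bits.
Saving = 462 − 313 = 149 bits.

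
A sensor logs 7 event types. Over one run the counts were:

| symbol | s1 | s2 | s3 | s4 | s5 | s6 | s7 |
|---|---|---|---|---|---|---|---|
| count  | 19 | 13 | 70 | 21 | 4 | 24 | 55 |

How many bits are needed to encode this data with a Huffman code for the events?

510

Merge the two smallest weights repeatedly:
s5(4) + s2(13) → 17
17 + s1(19) → 36
s4(21) + s6(24) → 45
36 + 45 → 81
s7(55) + s3(70) → 125
81 + 125 → 206
The encoded length is the sum of every internal node's weight: 17 + 36 + 45 + 81 + 125 + 206 = 510 bits.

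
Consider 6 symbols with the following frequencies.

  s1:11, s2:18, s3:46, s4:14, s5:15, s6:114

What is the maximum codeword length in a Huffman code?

Merge the two lowest-weight nodes at each step:
combine s1(11), s4(14) → 25
combine s5(15), s2(18) → 33
combine 25, 33 → 58
combine s3(46), 58 → 104
combine 104, s6(114) → 218
The rarest symbols sit at the bottom; the longest codeword is 4 bits.

4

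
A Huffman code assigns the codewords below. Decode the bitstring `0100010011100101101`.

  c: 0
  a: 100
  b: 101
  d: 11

cacadabb

Read left to right; each codeword is recognised as soon as it completes (prefix code):
  0→c | 100→a | 0→c | 100→a | 11→d | 100→a | 101→b | 101→b
Decoded message: cacadabb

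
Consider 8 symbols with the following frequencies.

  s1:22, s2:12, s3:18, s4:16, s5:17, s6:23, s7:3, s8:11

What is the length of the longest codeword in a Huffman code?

Merge the two lowest-weight nodes at each step:
s7(3) + s8(11) → 14
s2(12) + 14 → 26
s4(16) + s5(17) → 33
s3(18) + s1(22) → 40
s6(23) + 26 → 49
33 + 40 → 73
49 + 73 → 122
The rarest symbols sit at the bottom; the longest codeword is 4 bits.

4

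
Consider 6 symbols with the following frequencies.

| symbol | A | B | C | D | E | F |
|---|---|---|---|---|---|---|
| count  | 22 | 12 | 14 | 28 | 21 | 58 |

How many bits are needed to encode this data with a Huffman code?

Build the Huffman tree bottom-up:
combine B(12), C(14) → 26
combine E(21), A(22) → 43
combine 26, D(28) → 54
combine 43, 54 → 97
combine F(58), 97 → 155
The encoded length is the sum of every internal node's weight: 26 + 43 + 54 + 97 + 155 = 375 bits.

375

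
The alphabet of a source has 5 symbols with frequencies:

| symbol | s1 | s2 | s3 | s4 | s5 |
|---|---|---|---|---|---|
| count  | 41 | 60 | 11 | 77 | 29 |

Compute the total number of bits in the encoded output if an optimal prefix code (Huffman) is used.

Build the Huffman tree bottom-up:
merge s3(11) and s5(29): 40
merge 40 and s1(41): 81
merge s2(60) and s4(77): 137
merge 81 and 137: 218
The encoded length is the sum of every internal node's weight: 40 + 81 + 137 + 218 = 476 bits.

476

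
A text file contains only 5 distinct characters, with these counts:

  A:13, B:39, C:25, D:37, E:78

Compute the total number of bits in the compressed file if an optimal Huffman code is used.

Build the Huffman tree bottom-up:
combine A(13), C(25) → 38
combine D(37), 38 → 75
combine B(39), 75 → 114
combine E(78), 114 → 192
Each symbol's bit-cost is frequency × depth; summing gives 419 bits (equivalently 38 + 75 + 114 + 192).

419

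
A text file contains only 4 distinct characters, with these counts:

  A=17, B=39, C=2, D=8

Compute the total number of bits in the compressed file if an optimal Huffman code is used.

103

Merge the two smallest weights repeatedly:
merge C(2) and D(8): 10
merge 10 and A(17): 27
merge 27 and B(39): 66
Total encoded bits = sum of merged weights = 10 + 27 + 66 = 103.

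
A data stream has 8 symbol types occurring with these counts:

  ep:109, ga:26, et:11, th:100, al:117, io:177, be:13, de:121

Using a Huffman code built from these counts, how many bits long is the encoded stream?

Greedily combine the two least-frequent nodes:
et(11) + be(13) → 24
24 + ga(26) → 50
50 + th(100) → 150
ep(109) + al(117) → 226
de(121) + 150 → 271
io(177) + 226 → 403
271 + 403 → 674
Total encoded bits = sum of merged weights = 24 + 50 + 150 + 226 + 271 + 403 + 674 = 1798.

1798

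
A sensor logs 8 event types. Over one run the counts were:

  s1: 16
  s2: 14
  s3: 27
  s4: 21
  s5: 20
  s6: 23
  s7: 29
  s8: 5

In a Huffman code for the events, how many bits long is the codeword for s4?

Repeatedly merge the two smallest:
merge s8(5) and s2(14): 19
merge s1(16) and 19: 35
merge s5(20) and s4(21): 41
merge s6(23) and s3(27): 50
merge s7(29) and 35: 64
merge 41 and 50: 91
merge 64 and 91: 155
The subtree containing s4 is merged 3 times, so code length = 3.

3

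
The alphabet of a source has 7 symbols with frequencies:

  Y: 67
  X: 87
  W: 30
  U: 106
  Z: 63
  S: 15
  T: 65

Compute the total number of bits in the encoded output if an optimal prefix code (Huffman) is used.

Build the Huffman tree bottom-up:
combine S(15), W(30) → 45
combine 45, Z(63) → 108
combine T(65), Y(67) → 132
combine X(87), U(106) → 193
combine 108, 132 → 240
combine 193, 240 → 433
The encoded length is the sum of every internal node's weight: 45 + 108 + 132 + 193 + 240 + 433 = 1151 bits.

1151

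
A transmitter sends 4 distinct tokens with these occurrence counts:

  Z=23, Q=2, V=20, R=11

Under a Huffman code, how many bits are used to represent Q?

3

Build the tree from the bottom:
Q(2) + R(11) → 13
13 + V(20) → 33
Z(23) + 33 → 56
The subtree containing Q is merged 3 times, so code length = 3.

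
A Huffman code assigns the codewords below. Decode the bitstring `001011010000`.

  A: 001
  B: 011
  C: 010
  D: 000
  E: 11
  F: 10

Read left to right; each codeword is recognised as soon as it completes (prefix code):
  001→A | 011→B | 010→C | 000→D
Decoded message: ABCD

ABCD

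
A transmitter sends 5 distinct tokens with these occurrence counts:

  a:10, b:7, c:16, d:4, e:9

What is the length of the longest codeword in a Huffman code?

3

Merge the two lowest-weight nodes at each step:
combine d(4), b(7) → 11
combine e(9), a(10) → 19
combine 11, c(16) → 27
combine 19, 27 → 46
The rarest symbols sit at the bottom; the longest codeword is 3 bits.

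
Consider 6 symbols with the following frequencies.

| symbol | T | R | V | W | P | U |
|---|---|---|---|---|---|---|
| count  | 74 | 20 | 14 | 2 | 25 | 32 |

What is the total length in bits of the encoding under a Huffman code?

Build the Huffman tree bottom-up:
merge W(2) and V(14): 16
merge 16 and R(20): 36
merge P(25) and U(32): 57
merge 36 and 57: 93
merge T(74) and 93: 167
Each symbol's bit-cost is frequency × depth; summing gives 369 bits (equivalently 16 + 36 + 57 + 93 + 167).

369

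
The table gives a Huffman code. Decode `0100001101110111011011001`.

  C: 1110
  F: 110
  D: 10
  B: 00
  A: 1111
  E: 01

EBBFCCFFE

Read left to right; each codeword is recognised as soon as it completes (prefix code):
  01→E | 00→B | 00→B | 110→F | 1110→C | 1110→C | 110→F | 110→F | 01→E
Decoded message: EBBFCCFFE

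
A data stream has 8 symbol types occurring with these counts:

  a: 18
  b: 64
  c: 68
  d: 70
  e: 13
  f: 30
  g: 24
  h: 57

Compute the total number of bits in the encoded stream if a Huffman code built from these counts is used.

979

Merge the two smallest weights repeatedly:
e(13) + a(18) → 31
g(24) + f(30) → 54
31 + 54 → 85
h(57) + b(64) → 121
c(68) + d(70) → 138
85 + 121 → 206
138 + 206 → 344
Each symbol's bit-cost is frequency × depth; summing gives 979 bits (equivalently 31 + 54 + 85 + 121 + 138 + 206 + 344).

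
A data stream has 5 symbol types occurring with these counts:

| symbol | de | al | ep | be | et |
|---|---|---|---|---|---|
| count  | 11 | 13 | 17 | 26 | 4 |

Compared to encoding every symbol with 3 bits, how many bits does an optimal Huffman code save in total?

56

Fixed-length: 3 bits × 71 symbols = 213 bits.
Huffman merges:
et(4) + de(11) → 15
al(13) + 15 → 28
ep(17) + be(26) → 43
28 + 43 → 71
Huffman total = 15 + 28 + 43 + 71 = 157 bits.
Saving = 213 − 157 = 56 bits.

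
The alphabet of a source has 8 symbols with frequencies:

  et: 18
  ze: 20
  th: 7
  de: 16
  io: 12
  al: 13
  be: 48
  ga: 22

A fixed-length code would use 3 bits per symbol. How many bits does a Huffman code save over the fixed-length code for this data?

29

Fixed-length: 3 bits × 156 symbols = 468 bits.
Huffman merges:
merge th(7) and io(12): 19
merge al(13) and de(16): 29
merge et(18) and 19: 37
merge ze(20) and ga(22): 42
merge 29 and 37: 66
merge 42 and be(48): 90
merge 66 and 90: 156
Huffman total = 19 + 29 + 37 + 42 + 66 + 90 + 156 = 439 bits.
Saving = 468 − 439 = 29 bits.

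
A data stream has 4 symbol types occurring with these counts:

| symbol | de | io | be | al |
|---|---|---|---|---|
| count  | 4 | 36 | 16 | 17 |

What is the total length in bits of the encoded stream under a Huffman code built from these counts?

Build the Huffman tree bottom-up:
de(4) + be(16) → 20
al(17) + 20 → 37
io(36) + 37 → 73
The encoded length is the sum of every internal node's weight: 20 + 37 + 73 = 130 bits.

130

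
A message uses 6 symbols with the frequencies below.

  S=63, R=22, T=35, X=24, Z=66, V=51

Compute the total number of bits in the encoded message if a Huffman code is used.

649

Greedily combine the two least-frequent nodes:
combine R(22), X(24) → 46
combine T(35), 46 → 81
combine V(51), S(63) → 114
combine Z(66), 81 → 147
combine 114, 147 → 261
Total encoded bits = sum of merged weights = 46 + 81 + 114 + 147 + 261 = 649.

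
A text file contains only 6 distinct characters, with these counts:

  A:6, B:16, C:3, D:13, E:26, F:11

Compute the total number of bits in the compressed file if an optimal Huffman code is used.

179

Merge the two smallest weights repeatedly:
merge C(3) and A(6): 9
merge 9 and F(11): 20
merge D(13) and B(16): 29
merge 20 and E(26): 46
merge 29 and 46: 75
Total encoded bits = sum of merged weights = 9 + 20 + 29 + 46 + 75 = 179.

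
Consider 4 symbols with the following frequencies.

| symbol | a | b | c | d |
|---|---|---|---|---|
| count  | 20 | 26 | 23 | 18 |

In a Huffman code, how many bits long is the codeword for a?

2

Build the tree from the bottom:
merge d(18) and a(20): 38
merge c(23) and b(26): 49
merge 38 and 49: 87
The subtree containing a is merged 2 times, so code length = 2.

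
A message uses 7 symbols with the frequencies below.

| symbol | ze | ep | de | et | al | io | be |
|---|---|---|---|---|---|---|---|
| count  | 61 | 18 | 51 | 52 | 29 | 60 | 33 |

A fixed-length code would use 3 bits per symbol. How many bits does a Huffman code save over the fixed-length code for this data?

Fixed-length: 3 bits × 304 symbols = 912 bits.
Huffman merges:
merge ep(18) and al(29): 47
merge be(33) and 47: 80
merge de(51) and et(52): 103
merge io(60) and ze(61): 121
merge 80 and 103: 183
merge 121 and 183: 304
Huffman total = 47 + 80 + 103 + 121 + 183 + 304 = 838 bits.
Saving = 912 − 838 = 74 bits.

74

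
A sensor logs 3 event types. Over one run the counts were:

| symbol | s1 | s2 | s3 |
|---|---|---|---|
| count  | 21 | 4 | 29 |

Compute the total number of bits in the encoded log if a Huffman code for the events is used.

79

Greedily combine the two least-frequent nodes:
s2(4) + s1(21) → 25
25 + s3(29) → 54
Total encoded bits = sum of merged weights = 25 + 54 = 79.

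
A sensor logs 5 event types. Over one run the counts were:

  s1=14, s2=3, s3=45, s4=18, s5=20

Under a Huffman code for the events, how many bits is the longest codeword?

Merge the two lowest-weight nodes at each step:
s2(3) + s1(14) → 17
17 + s4(18) → 35
s5(20) + 35 → 55
s3(45) + 55 → 100
The first pair merged (s2, s1) ends up deepest, at depth 4.

4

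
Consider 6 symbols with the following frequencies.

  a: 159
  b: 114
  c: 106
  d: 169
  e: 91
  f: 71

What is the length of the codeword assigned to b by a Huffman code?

Repeatedly merge the two smallest:
f(71) + e(91) → 162
c(106) + b(114) → 220
a(159) + 162 → 321
d(169) + 220 → 389
321 + 389 → 710
b's leaf is at depth 3, giving a 3-bit codeword.

3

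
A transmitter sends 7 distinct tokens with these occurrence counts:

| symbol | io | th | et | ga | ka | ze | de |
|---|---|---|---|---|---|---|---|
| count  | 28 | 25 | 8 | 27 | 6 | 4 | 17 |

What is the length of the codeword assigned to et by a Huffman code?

4

Huffman merges, smallest pair first:
merge ze(4) and ka(6): 10
merge et(8) and 10: 18
merge de(17) and 18: 35
merge th(25) and ga(27): 52
merge io(28) and 35: 63
merge 52 and 63: 115
et sits 4 levels below the root, so its codeword is 4 bits.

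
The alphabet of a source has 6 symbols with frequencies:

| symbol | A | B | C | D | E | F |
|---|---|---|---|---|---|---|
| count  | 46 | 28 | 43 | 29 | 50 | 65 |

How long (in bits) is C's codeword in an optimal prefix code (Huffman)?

Build the tree from the bottom:
merge B(28) and D(29): 57
merge C(43) and A(46): 89
merge E(50) and 57: 107
merge F(65) and 89: 154
merge 107 and 154: 261
C sits 3 levels below the root, so its codeword is 3 bits.

3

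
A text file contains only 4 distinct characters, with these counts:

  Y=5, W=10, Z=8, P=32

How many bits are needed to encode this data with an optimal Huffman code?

Merge the two smallest weights repeatedly:
combine Y(5), Z(8) → 13
combine W(10), 13 → 23
combine 23, P(32) → 55
The encoded length is the sum of every internal node's weight: 13 + 23 + 55 = 91 bits.

91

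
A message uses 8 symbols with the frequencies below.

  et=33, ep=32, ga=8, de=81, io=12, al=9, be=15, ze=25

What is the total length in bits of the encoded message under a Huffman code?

Merge the two smallest weights repeatedly:
combine ga(8), al(9) → 17
combine io(12), be(15) → 27
combine 17, ze(25) → 42
combine 27, ep(32) → 59
combine et(33), 42 → 75
combine 59, 75 → 134
combine de(81), 134 → 215
Each symbol's bit-cost is frequency × depth; summing gives 569 bits (equivalently 17 + 27 + 42 + 59 + 75 + 134 + 215).

569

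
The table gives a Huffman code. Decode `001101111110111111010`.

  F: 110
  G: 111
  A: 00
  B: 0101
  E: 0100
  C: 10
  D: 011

Read left to right; each codeword is recognised as soon as it completes (prefix code):
  00→A | 110→F | 111→G | 111→G | 011→D | 111→G | 10→C | 10→C
Decoded message: AFGGDGCC

AFGGDGCC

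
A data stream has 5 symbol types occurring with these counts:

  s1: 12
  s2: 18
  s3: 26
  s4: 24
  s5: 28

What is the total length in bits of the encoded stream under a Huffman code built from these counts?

Merge the two smallest weights repeatedly:
s1(12) + s2(18) → 30
s4(24) + s3(26) → 50
s5(28) + 30 → 58
50 + 58 → 108
The encoded length is the sum of every internal node's weight: 30 + 50 + 58 + 108 = 246 bits.

246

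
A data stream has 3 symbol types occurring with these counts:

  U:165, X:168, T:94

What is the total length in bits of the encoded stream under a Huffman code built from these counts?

Merge the two smallest weights repeatedly:
T(94) + U(165) → 259
X(168) + 259 → 427
The encoded length is the sum of every internal node's weight: 259 + 427 = 686 bits.

686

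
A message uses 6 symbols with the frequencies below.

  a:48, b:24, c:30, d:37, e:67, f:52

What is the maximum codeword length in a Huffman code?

Merge the two lowest-weight nodes at each step:
merge b(24) and c(30): 54
merge d(37) and a(48): 85
merge f(52) and 54: 106
merge e(67) and 85: 152
merge 106 and 152: 258
The rarest symbols sit at the bottom; the longest codeword is 3 bits.

3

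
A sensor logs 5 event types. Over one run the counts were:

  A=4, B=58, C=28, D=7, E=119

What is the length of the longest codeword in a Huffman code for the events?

Merge the two lowest-weight nodes at each step:
A(4) + D(7) → 11
11 + C(28) → 39
39 + B(58) → 97
97 + E(119) → 216
The first pair merged (A, D) ends up deepest, at depth 4.

4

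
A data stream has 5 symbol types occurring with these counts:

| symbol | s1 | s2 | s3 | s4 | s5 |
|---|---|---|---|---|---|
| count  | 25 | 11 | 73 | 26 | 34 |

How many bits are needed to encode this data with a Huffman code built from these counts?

361

Merge the two smallest weights repeatedly:
s2(11) + s1(25) → 36
s4(26) + s5(34) → 60
36 + 60 → 96
s3(73) + 96 → 169
The encoded length is the sum of every internal node's weight: 36 + 60 + 96 + 169 = 361 bits.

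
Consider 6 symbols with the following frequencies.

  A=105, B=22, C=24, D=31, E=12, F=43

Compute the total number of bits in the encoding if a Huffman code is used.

535

Build the Huffman tree bottom-up:
merge E(12) and B(22): 34
merge C(24) and D(31): 55
merge 34 and F(43): 77
merge 55 and 77: 132
merge A(105) and 132: 237
Each symbol's bit-cost is frequency × depth; summing gives 535 bits (equivalently 34 + 55 + 77 + 132 + 237).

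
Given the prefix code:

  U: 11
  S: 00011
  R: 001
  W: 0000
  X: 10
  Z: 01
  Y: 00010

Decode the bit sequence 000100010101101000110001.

Read left to right; each codeword is recognised as soon as it completes (prefix code):
  00010→Y | 001→R | 01→Z | 01→Z | 10→X | 10→X | 001→R | 10→X | 001→R
Decoded message: YRZZXXRXR

YRZZXXRXR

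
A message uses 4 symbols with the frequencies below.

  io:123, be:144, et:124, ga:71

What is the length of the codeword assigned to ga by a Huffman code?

Repeatedly merge the two smallest:
merge ga(71) and io(123): 194
merge et(124) and be(144): 268
merge 194 and 268: 462
ga sits 2 levels below the root, so its codeword is 2 bits.

2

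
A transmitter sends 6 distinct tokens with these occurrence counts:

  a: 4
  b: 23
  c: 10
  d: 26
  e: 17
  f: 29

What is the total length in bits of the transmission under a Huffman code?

Build the Huffman tree bottom-up:
merge a(4) and c(10): 14
merge 14 and e(17): 31
merge b(23) and d(26): 49
merge f(29) and 31: 60
merge 49 and 60: 109
Each symbol's bit-cost is frequency × depth; summing gives 263 bits (equivalently 14 + 31 + 49 + 60 + 109).

263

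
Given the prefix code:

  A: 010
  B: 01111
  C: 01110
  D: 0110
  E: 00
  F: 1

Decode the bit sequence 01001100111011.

Read left to right; each codeword is recognised as soon as it completes (prefix code):
  010→A | 0110→D | 01110→C | 1→F | 1→F
Decoded message: ADCFF

ADCFF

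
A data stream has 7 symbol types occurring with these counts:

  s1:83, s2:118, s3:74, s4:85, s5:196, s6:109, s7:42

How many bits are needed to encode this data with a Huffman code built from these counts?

1923

Greedily combine the two least-frequent nodes:
s7(42) + s3(74) → 116
s1(83) + s4(85) → 168
s6(109) + 116 → 225
s2(118) + 168 → 286
s5(196) + 225 → 421
286 + 421 → 707
The encoded length is the sum of every internal node's weight: 116 + 168 + 225 + 286 + 421 + 707 = 1923 bits.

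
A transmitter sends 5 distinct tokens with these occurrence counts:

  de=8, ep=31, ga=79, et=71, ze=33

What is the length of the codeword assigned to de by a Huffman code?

4

Repeatedly merge the two smallest:
de(8) + ep(31) → 39
ze(33) + 39 → 72
et(71) + 72 → 143
ga(79) + 143 → 222
de's leaf is at depth 4, giving a 4-bit codeword.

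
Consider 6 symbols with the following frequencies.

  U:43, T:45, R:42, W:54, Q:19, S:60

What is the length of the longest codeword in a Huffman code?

3

Merge the two lowest-weight nodes at each step:
Q(19) + R(42) → 61
U(43) + T(45) → 88
W(54) + S(60) → 114
61 + 88 → 149
114 + 149 → 263
The rarest symbols sit at the bottom; the longest codeword is 3 bits.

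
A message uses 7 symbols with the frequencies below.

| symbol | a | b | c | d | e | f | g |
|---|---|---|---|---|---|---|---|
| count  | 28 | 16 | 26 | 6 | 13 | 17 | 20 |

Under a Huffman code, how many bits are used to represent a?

Build the tree from the bottom:
d(6) + e(13) → 19
b(16) + f(17) → 33
19 + g(20) → 39
c(26) + a(28) → 54
33 + 39 → 72
54 + 72 → 126
a's leaf is at depth 2, giving a 2-bit codeword.

2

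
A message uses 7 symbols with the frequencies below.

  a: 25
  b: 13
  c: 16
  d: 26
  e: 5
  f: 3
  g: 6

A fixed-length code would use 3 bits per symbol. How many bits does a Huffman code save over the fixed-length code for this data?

45

Fixed-length: 3 bits × 94 symbols = 282 bits.
Huffman merges:
merge f(3) and e(5): 8
merge g(6) and 8: 14
merge b(13) and 14: 27
merge c(16) and a(25): 41
merge d(26) and 27: 53
merge 41 and 53: 94
Huffman total = 8 + 14 + 27 + 41 + 53 + 94 = 237 bits.
Saving = 282 − 237 = 45 bits.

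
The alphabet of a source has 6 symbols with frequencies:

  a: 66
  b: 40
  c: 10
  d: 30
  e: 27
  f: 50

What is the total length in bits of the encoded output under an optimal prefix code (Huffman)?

550

Build the Huffman tree bottom-up:
merge c(10) and e(27): 37
merge d(30) and 37: 67
merge b(40) and f(50): 90
merge a(66) and 67: 133
merge 90 and 133: 223
The encoded length is the sum of every internal node's weight: 37 + 67 + 90 + 133 + 223 = 550 bits.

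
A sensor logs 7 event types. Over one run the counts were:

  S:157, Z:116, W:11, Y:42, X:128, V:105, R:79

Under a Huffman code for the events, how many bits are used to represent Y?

Huffman merges, smallest pair first:
merge W(11) and Y(42): 53
merge 53 and R(79): 132
merge V(105) and Z(116): 221
merge X(128) and 132: 260
merge S(157) and 221: 378
merge 260 and 378: 638
Y's leaf is at depth 4, giving a 4-bit codeword.

4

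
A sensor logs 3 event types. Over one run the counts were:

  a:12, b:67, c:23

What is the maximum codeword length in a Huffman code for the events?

Merge the two lowest-weight nodes at each step:
a(12) + c(23) → 35
35 + b(67) → 102
The first pair merged (a, c) ends up deepest, at depth 2.

2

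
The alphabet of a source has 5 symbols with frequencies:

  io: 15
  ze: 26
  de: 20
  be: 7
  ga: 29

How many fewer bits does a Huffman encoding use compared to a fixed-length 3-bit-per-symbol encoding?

75

Fixed-length: 3 bits × 97 symbols = 291 bits.
Huffman merges:
merge be(7) and io(15): 22
merge de(20) and 22: 42
merge ze(26) and ga(29): 55
merge 42 and 55: 97
Huffman total = 22 + 42 + 55 + 97 = 216 bits.
Saving = 291 − 216 = 75 bits.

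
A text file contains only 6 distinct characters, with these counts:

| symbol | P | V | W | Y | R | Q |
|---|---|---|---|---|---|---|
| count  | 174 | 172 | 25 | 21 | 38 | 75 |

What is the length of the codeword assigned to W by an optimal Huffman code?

5

Huffman merges, smallest pair first:
combine Y(21), W(25) → 46
combine R(38), 46 → 84
combine Q(75), 84 → 159
combine 159, V(172) → 331
combine P(174), 331 → 505
The subtree containing W is merged 5 times, so code length = 5.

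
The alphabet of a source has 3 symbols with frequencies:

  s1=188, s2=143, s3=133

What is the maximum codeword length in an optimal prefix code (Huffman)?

2

Merge the two lowest-weight nodes at each step:
merge s3(133) and s2(143): 276
merge s1(188) and 276: 464
Maximum depth reached is 2.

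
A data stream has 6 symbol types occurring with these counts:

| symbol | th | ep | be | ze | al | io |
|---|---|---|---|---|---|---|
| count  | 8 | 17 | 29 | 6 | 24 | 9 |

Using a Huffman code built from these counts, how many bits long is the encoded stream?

223

Build the Huffman tree bottom-up:
merge ze(6) and th(8): 14
merge io(9) and 14: 23
merge ep(17) and 23: 40
merge al(24) and be(29): 53
merge 40 and 53: 93
Total encoded bits = sum of merged weights = 14 + 23 + 40 + 53 + 93 = 223.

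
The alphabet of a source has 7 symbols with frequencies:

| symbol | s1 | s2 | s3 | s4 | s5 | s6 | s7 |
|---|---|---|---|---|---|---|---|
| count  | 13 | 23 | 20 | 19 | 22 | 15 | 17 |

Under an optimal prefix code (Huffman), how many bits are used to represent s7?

3

Huffman merges, smallest pair first:
combine s1(13), s6(15) → 28
combine s7(17), s4(19) → 36
combine s3(20), s5(22) → 42
combine s2(23), 28 → 51
combine 36, 42 → 78
combine 51, 78 → 129
s7's leaf is at depth 3, giving a 3-bit codeword.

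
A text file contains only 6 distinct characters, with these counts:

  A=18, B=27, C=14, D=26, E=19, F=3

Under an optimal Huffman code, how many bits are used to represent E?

Huffman merges, smallest pair first:
F(3) + C(14) → 17
17 + A(18) → 35
E(19) + D(26) → 45
B(27) + 35 → 62
45 + 62 → 107
The subtree containing E is merged 2 times, so code length = 2.

2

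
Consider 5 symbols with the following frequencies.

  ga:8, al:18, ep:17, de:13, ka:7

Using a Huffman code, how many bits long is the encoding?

141

Build the Huffman tree bottom-up:
ka(7) + ga(8) → 15
de(13) + 15 → 28
ep(17) + al(18) → 35
28 + 35 → 63
The encoded length is the sum of every internal node's weight: 15 + 28 + 35 + 63 = 141 bits.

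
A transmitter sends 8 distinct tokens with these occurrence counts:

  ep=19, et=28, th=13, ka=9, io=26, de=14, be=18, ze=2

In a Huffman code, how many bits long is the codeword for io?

Repeatedly merge the two smallest:
ze(2) + ka(9) → 11
11 + th(13) → 24
de(14) + be(18) → 32
ep(19) + 24 → 43
io(26) + et(28) → 54
32 + 43 → 75
54 + 75 → 129
io sits 2 levels below the root, so its codeword is 2 bits.

2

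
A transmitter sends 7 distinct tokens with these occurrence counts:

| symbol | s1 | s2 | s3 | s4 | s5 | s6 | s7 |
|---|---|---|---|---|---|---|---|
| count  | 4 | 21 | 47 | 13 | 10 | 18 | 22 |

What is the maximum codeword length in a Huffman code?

4

Merge the two lowest-weight nodes at each step:
combine s1(4), s5(10) → 14
combine s4(13), 14 → 27
combine s6(18), s2(21) → 39
combine s7(22), 27 → 49
combine 39, s3(47) → 86
combine 49, 86 → 135
The rarest symbols sit at the bottom; the longest codeword is 4 bits.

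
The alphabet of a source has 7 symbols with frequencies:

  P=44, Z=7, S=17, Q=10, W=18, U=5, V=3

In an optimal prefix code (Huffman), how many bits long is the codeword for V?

5

Build the tree from the bottom:
V(3) + U(5) → 8
Z(7) + 8 → 15
Q(10) + 15 → 25
S(17) + W(18) → 35
25 + 35 → 60
P(44) + 60 → 104
V sits 5 levels below the root, so its codeword is 5 bits.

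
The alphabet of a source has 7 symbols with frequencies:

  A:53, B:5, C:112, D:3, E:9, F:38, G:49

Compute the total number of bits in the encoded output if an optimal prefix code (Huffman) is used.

608

Greedily combine the two least-frequent nodes:
D(3) + B(5) → 8
8 + E(9) → 17
17 + F(38) → 55
G(49) + A(53) → 102
55 + 102 → 157
C(112) + 157 → 269
Total encoded bits = sum of merged weights = 8 + 17 + 55 + 102 + 157 + 269 = 608.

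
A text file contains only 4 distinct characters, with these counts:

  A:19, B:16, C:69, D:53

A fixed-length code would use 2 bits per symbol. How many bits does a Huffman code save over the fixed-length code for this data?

34

Fixed-length: 2 bits × 157 symbols = 314 bits.
Huffman merges:
merge B(16) and A(19): 35
merge 35 and D(53): 88
merge C(69) and 88: 157
Huffman total = 35 + 88 + 157 = 280 bits.
Saving = 314 − 280 = 34 bits.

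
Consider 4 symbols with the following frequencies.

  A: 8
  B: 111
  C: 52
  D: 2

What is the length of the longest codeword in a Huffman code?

3

Merge the two lowest-weight nodes at each step:
combine D(2), A(8) → 10
combine 10, C(52) → 62
combine 62, B(111) → 173
The first pair merged (D, A) ends up deepest, at depth 3.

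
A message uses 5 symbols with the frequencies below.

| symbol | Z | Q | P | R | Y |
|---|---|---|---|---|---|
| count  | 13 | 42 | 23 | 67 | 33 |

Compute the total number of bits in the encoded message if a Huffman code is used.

Build the Huffman tree bottom-up:
merge Z(13) and P(23): 36
merge Y(33) and 36: 69
merge Q(42) and R(67): 109
merge 69 and 109: 178
Total encoded bits = sum of merged weights = 36 + 69 + 109 + 178 = 392.

392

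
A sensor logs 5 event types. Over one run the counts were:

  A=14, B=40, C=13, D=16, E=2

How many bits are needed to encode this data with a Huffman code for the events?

Greedily combine the two least-frequent nodes:
E(2) + C(13) → 15
A(14) + 15 → 29
D(16) + 29 → 45
B(40) + 45 → 85
Each symbol's bit-cost is frequency × depth; summing gives 174 bits (equivalently 15 + 29 + 45 + 85).

174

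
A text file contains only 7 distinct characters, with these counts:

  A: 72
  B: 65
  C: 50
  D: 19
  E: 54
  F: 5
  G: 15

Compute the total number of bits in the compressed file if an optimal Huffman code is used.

Greedily combine the two least-frequent nodes:
combine F(5), G(15) → 20
combine D(19), 20 → 39
combine 39, C(50) → 89
combine E(54), B(65) → 119
combine A(72), 89 → 161
combine 119, 161 → 280
The encoded length is the sum of every internal node's weight: 20 + 39 + 89 + 119 + 161 + 280 = 708 bits.

708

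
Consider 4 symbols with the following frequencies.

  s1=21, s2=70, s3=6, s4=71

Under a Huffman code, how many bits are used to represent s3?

3

Repeatedly merge the two smallest:
merge s3(6) and s1(21): 27
merge 27 and s2(70): 97
merge s4(71) and 97: 168
The subtree containing s3 is merged 3 times, so code length = 3.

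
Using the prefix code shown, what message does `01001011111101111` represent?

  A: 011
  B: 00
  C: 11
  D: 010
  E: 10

Read left to right; each codeword is recognised as soon as it completes (prefix code):
  010→D | 010→D | 11→C | 11→C | 11→C | 011→A | 11→C
Decoded message: DDCCCAC

DDCCCAC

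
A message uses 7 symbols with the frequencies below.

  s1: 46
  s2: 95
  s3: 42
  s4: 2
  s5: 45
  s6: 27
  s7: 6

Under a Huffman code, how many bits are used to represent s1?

3

Repeatedly merge the two smallest:
combine s4(2), s7(6) → 8
combine 8, s6(27) → 35
combine 35, s3(42) → 77
combine s5(45), s1(46) → 91
combine 77, 91 → 168
combine s2(95), 168 → 263
s1's leaf is at depth 3, giving a 3-bit codeword.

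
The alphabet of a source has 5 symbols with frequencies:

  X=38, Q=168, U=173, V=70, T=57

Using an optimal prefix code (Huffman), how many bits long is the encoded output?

Build the Huffman tree bottom-up:
combine X(38), T(57) → 95
combine V(70), 95 → 165
combine 165, Q(168) → 333
combine U(173), 333 → 506
The encoded length is the sum of every internal node's weight: 95 + 165 + 333 + 506 = 1099 bits.

1099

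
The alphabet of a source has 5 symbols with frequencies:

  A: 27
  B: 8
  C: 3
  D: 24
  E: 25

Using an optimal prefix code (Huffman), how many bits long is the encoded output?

185

Build the Huffman tree bottom-up:
merge C(3) and B(8): 11
merge 11 and D(24): 35
merge E(25) and A(27): 52
merge 35 and 52: 87
Each symbol's bit-cost is frequency × depth; summing gives 185 bits (equivalently 11 + 35 + 52 + 87).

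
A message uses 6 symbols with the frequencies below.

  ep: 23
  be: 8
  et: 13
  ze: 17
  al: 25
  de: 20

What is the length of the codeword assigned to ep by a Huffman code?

2

Build the tree from the bottom:
be(8) + et(13) → 21
ze(17) + de(20) → 37
21 + ep(23) → 44
al(25) + 37 → 62
44 + 62 → 106
The subtree containing ep is merged 2 times, so code length = 2.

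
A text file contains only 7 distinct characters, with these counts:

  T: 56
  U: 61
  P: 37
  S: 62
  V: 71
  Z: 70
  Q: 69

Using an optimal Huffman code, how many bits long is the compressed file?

1207

Greedily combine the two least-frequent nodes:
P(37) + T(56) → 93
U(61) + S(62) → 123
Q(69) + Z(70) → 139
V(71) + 93 → 164
123 + 139 → 262
164 + 262 → 426
Total encoded bits = sum of merged weights = 93 + 123 + 139 + 164 + 262 + 426 = 1207.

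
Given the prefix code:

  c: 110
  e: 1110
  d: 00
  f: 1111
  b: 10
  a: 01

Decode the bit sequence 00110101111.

Read left to right; each codeword is recognised as soon as it completes (prefix code):
  00→d | 110→c | 10→b | 1111→f
Decoded message: dcbf

dcbf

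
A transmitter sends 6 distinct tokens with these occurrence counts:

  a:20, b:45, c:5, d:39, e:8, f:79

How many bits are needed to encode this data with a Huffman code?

Greedily combine the two least-frequent nodes:
c(5) + e(8) → 13
13 + a(20) → 33
33 + d(39) → 72
b(45) + 72 → 117
f(79) + 117 → 196
Each symbol's bit-cost is frequency × depth; summing gives 431 bits (equivalently 13 + 33 + 72 + 117 + 196).

431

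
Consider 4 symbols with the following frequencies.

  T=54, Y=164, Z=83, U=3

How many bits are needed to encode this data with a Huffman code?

501

Greedily combine the two least-frequent nodes:
combine U(3), T(54) → 57
combine 57, Z(83) → 140
combine 140, Y(164) → 304
The encoded length is the sum of every internal node's weight: 57 + 140 + 304 = 501 bits.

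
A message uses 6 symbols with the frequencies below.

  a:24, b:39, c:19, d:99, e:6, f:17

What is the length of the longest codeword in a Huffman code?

4

Merge the two lowest-weight nodes at each step:
combine e(6), f(17) → 23
combine c(19), 23 → 42
combine a(24), b(39) → 63
combine 42, 63 → 105
combine d(99), 105 → 204
The rarest symbols sit at the bottom; the longest codeword is 4 bits.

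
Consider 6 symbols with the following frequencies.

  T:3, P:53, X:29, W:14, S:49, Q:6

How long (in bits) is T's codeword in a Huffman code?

5

Repeatedly merge the two smallest:
T(3) + Q(6) → 9
9 + W(14) → 23
23 + X(29) → 52
S(49) + 52 → 101
P(53) + 101 → 154
T's leaf is at depth 5, giving a 5-bit codeword.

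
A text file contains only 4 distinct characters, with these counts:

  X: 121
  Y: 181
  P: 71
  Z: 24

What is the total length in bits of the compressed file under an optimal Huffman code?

Build the Huffman tree bottom-up:
Z(24) + P(71) → 95
95 + X(121) → 216
Y(181) + 216 → 397
The encoded length is the sum of every internal node's weight: 95 + 216 + 397 = 708 bits.

708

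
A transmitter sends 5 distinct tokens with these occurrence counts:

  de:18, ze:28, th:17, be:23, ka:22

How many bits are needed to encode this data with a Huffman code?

251

Greedily combine the two least-frequent nodes:
combine th(17), de(18) → 35
combine ka(22), be(23) → 45
combine ze(28), 35 → 63
combine 45, 63 → 108
The encoded length is the sum of every internal node's weight: 35 + 45 + 63 + 108 = 251 bits.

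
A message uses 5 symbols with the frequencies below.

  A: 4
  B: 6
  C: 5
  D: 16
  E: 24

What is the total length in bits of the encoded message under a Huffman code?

Build the Huffman tree bottom-up:
combine A(4), C(5) → 9
combine B(6), 9 → 15
combine 15, D(16) → 31
combine E(24), 31 → 55
The encoded length is the sum of every internal node's weight: 9 + 15 + 31 + 55 = 110 bits.

110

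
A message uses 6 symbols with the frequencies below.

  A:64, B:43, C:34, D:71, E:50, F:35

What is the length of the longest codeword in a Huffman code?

Merge the two lowest-weight nodes at each step:
combine C(34), F(35) → 69
combine B(43), E(50) → 93
combine A(64), 69 → 133
combine D(71), 93 → 164
combine 133, 164 → 297
Maximum depth reached is 3.

3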